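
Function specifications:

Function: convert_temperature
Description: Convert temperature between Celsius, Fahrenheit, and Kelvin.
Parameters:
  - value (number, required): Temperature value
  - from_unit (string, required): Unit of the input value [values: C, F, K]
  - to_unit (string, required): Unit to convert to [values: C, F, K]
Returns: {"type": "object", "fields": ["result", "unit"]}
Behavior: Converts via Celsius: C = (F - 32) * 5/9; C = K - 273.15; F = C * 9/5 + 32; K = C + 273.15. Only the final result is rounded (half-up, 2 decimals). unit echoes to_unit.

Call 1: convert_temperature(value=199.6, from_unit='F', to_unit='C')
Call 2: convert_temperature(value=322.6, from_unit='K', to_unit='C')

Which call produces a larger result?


Call 1:
  To C: (199.6 - 32) * 5/9 = 93.111111
  Target is C: 93.111111
  Round to 2 decimals: 93.11
  -> 93.11 C
Call 2:
  To C: 322.6 - 273.15 = 49.45
  Target is C: 49.45
  Round to 2 decimals: 49.45
  -> 49.45 C
Call 1 (93.11 C)


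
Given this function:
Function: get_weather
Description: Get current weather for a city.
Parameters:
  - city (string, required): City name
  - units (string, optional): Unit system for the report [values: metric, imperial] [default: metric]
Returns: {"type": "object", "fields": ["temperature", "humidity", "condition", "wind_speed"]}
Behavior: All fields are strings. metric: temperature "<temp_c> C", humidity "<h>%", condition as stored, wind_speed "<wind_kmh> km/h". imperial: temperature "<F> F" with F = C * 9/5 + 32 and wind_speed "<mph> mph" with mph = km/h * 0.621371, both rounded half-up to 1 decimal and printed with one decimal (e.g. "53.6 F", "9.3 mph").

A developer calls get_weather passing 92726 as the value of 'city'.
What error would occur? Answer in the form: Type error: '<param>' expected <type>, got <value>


Spec: 'city' is declared as string; 92726 is an integer.
Type error: 'city' expected string, got 92726


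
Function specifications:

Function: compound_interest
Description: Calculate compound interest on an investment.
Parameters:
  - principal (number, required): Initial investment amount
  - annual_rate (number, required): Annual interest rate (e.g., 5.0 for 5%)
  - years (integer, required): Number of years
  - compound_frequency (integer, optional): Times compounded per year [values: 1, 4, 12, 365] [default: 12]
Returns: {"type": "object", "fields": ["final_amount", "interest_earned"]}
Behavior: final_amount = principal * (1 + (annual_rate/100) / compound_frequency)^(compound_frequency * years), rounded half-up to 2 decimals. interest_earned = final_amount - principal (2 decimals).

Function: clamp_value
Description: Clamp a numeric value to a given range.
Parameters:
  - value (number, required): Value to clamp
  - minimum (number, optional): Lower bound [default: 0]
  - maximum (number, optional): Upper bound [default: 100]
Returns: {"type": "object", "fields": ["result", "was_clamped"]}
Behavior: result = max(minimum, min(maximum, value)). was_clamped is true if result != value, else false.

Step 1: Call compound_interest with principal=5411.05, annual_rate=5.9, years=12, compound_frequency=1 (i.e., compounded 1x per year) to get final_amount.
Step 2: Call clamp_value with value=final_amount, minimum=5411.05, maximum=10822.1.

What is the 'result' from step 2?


Step 1: compound_interest
  rate per period = 5.9/100/1 = 0.059 (keep full precision); periods = 1 * 12 = 12
  (1 + 0.059)^12 = 1.98953471
  final_amount = 5411.05 * 1.98953471 = 10765.471815 -> 10765.47
  interest_earned = 10765.47 - 5411.05 = 5354.42
  -> final_amount = 10765.47
Step 2: clamp_value(value=10765.47, minimum=5411.05, maximum=10822.1)
  result = max(5411.05, min(10822.1, 10765.47)) = max(5411.05, 10765.47) = 10765.47
  was_clamped = (10765.47 != 10765.47) = false
  -> result = 10765.47
10765.47


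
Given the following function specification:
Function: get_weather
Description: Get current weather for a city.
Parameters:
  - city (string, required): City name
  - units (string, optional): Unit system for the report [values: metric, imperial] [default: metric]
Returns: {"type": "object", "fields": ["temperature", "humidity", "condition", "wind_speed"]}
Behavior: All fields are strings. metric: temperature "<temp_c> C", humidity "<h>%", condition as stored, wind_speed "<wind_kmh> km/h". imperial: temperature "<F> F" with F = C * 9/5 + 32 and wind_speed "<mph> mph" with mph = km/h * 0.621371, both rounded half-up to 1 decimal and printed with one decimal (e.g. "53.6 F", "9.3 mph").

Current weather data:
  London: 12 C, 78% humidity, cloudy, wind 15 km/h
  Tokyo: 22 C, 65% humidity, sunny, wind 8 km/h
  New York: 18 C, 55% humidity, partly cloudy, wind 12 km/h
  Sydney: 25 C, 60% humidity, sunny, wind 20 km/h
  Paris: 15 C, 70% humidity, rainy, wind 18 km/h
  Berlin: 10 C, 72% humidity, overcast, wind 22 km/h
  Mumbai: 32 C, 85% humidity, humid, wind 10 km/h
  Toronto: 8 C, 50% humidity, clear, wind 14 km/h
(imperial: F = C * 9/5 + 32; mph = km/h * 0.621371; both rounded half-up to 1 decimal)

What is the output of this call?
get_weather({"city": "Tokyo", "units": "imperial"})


Tokyo record: 22 C, 65%, sunny, 8 km/h
imperial: temperature = 22 * 9/5 + 32 = 71.6 -> 71.6 F
imperial: wind_speed = 8 * 0.621371 = 4.970968 -> 5.0 mph
Output:
{"temperature": "71.6 F", "humidity": "65%", "condition": "sunny", "wind_speed": "5.0 mph"}


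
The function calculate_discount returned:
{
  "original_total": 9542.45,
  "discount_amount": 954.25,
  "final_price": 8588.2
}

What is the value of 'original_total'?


9542.45


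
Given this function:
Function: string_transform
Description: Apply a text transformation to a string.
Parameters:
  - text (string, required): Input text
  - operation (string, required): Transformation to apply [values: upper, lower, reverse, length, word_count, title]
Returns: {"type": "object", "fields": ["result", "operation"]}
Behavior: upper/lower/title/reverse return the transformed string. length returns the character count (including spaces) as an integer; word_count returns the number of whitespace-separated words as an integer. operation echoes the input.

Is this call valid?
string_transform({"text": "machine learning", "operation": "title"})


Checking all required parameters present and types match... All valid.
Valid


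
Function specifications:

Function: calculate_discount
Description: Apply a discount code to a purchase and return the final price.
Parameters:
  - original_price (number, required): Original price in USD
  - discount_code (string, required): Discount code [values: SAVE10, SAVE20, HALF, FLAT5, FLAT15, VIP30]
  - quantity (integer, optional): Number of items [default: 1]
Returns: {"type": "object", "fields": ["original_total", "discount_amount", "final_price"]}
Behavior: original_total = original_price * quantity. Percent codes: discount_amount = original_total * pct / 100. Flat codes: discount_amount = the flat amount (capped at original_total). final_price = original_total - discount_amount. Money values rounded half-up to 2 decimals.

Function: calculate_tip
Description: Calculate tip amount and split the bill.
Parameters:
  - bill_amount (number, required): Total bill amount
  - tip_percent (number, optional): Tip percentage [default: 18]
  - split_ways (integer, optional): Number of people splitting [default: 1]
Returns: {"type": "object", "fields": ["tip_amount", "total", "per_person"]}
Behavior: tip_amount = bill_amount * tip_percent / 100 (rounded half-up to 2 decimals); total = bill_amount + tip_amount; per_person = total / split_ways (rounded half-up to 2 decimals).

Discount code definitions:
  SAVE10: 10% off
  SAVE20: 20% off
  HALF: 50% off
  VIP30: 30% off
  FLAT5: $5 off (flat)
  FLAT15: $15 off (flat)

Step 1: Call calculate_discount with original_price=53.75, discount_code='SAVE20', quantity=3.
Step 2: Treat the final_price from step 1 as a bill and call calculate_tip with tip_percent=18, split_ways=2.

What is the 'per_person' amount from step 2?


Step 1: calculate_discount(original_price=53.75, discount_code=SAVE20, quantity=3)
  original_total = 53.75 * 3 = 161.25
  SAVE20 = 20% off: discount_amount = 161.25 * 20/100 = 32.25 -> 32.25
  final_price = 161.25 - 32.25 = 129.00
  -> final_price = 129.00
Step 2: calculate_tip(bill_amount=129.0, tip_percent=18, split_ways=2)
  tip_amount = 129.0 * 18/100 = 23.22 -> 23.22
  total = 129.0 + 23.22 = 152.22
  per_person = 152.22 / 2 = 76.11 -> 76.11
  -> per_person = 76.11
$76.11


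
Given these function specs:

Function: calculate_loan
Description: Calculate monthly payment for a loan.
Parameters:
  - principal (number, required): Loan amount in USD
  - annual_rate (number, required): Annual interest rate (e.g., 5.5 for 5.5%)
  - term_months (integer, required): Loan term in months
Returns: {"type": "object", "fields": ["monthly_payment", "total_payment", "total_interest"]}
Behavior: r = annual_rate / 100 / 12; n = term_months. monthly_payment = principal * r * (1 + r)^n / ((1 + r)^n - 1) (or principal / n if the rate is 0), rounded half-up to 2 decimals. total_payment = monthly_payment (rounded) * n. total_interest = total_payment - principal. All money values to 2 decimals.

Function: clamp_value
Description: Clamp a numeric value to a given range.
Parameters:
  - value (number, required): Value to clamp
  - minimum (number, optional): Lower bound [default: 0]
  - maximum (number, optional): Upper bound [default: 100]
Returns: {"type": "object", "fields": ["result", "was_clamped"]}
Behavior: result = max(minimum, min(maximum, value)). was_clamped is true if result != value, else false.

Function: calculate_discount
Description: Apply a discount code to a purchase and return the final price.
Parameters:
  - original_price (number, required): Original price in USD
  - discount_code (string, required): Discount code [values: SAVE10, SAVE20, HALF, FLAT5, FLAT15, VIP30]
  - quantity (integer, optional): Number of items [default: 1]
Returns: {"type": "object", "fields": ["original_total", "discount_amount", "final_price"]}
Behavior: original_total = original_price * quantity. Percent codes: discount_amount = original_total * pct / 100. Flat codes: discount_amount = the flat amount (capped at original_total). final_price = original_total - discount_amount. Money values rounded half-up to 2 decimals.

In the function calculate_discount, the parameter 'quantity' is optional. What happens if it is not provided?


The calculate_discount spec declares:
  - quantity (integer, optional): Number of items [default: 1]
It defaults to 1


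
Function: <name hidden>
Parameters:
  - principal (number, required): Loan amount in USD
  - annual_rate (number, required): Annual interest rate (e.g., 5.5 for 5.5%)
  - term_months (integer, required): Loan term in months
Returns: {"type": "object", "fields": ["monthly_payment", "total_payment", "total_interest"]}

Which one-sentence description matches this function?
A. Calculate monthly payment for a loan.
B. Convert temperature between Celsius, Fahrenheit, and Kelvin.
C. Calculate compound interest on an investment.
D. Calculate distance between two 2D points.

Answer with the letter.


Parameters principal, annual_rate, term_months and return ["monthly_payment", "total_payment", "total_interest"] fit: Calculate monthly payment for a loan.
A


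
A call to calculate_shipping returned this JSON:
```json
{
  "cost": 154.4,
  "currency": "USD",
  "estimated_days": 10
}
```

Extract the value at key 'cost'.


154.4


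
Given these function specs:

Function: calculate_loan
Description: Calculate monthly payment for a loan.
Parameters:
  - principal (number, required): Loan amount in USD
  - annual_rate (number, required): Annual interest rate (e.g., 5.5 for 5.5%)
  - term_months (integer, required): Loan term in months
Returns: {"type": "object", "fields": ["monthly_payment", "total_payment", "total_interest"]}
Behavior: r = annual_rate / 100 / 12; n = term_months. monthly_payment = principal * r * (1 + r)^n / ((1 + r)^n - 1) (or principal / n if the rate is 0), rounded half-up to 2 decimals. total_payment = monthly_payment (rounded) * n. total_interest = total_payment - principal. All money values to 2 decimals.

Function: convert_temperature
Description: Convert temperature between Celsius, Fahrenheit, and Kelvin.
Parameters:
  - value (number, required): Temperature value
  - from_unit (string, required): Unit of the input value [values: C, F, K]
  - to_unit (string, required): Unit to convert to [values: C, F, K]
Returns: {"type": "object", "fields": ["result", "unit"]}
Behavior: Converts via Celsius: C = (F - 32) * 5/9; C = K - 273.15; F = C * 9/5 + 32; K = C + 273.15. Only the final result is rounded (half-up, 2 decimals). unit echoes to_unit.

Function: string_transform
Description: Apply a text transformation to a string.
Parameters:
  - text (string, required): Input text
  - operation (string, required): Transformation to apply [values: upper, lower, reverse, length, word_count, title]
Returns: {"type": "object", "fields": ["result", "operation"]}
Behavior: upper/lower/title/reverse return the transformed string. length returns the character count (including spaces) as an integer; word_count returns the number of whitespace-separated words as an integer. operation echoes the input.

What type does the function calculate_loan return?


The calculate_loan spec declares Returns: {"type": "object", "fields": ["monthly_payment", "total_payment", "total_interest"]}
Type:
object


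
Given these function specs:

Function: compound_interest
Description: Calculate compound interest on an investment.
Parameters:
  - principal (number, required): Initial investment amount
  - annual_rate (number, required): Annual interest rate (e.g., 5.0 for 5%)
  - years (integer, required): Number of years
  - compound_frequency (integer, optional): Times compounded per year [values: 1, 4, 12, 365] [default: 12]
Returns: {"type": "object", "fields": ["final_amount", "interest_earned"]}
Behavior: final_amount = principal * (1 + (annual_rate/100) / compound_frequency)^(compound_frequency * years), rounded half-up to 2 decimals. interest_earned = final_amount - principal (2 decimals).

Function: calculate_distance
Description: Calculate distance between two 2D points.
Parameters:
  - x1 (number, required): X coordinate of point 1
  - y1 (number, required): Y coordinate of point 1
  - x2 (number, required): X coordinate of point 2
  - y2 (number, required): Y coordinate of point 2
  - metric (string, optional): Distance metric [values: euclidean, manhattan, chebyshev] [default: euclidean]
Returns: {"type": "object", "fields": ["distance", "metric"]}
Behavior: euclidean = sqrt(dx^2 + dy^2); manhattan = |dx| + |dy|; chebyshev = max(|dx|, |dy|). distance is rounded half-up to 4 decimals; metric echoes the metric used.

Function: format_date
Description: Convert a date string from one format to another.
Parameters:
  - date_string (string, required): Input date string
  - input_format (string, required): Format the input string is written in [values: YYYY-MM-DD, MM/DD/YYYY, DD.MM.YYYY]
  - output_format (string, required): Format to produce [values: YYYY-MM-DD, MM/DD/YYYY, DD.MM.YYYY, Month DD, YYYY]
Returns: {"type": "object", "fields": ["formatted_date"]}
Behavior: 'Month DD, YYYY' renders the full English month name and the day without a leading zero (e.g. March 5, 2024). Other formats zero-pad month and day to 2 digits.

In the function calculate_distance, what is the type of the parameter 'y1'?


The calculate_distance spec declares:
  - y1 (number, required): Y coordinate of point 1
Type:
number


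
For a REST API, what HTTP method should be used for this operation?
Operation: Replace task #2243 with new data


GET = read, POST = create, PUT = update/replace, DELETE = remove
This operation is an update/replace.
PUT


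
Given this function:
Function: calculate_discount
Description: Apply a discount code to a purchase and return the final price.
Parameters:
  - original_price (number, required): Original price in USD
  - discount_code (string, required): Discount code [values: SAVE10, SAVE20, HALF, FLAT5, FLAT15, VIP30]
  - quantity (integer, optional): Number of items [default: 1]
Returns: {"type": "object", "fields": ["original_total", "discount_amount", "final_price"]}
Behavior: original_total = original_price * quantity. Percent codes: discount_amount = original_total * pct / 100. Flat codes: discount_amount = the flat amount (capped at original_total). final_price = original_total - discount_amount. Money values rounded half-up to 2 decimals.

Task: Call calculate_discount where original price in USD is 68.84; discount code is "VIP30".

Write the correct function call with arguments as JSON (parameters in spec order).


Mapping each described value to its parameter name:
  'Original price in USD' -> original_price = 68.84
  'Discount code' -> discount_code = "VIP30"
calculate_discount({"original_price": 68.84, "discount_code": "VIP30"})


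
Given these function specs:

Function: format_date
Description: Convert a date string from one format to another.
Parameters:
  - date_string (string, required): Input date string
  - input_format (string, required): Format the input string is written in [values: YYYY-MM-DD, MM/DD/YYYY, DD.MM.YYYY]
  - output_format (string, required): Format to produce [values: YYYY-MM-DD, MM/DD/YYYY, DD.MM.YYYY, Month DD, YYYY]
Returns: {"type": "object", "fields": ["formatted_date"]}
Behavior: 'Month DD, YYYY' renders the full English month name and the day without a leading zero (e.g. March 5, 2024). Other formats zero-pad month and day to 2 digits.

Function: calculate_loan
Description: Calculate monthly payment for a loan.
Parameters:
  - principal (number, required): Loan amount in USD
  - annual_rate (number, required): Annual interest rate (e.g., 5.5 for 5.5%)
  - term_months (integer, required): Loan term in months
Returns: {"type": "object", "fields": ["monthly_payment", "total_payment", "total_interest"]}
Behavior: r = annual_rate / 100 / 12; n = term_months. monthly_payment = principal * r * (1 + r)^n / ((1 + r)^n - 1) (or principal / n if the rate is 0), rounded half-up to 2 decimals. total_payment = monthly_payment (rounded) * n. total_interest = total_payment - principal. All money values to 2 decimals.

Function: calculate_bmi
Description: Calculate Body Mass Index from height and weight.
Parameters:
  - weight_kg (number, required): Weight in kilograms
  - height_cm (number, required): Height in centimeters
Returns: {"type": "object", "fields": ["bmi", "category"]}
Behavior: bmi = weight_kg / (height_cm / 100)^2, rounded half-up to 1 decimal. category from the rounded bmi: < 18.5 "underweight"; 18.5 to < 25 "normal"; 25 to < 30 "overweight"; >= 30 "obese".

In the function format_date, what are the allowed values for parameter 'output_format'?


The format_date spec declares:
  - output_format (string, required): Format to produce [values: YYYY-MM-DD, MM/DD/YYYY, DD.MM.YYYY, Month DD, YYYY]
Allowed values:
YYYY-MM-DD, MM/DD/YYYY, DD.MM.YYYY, Month DD, YYYY


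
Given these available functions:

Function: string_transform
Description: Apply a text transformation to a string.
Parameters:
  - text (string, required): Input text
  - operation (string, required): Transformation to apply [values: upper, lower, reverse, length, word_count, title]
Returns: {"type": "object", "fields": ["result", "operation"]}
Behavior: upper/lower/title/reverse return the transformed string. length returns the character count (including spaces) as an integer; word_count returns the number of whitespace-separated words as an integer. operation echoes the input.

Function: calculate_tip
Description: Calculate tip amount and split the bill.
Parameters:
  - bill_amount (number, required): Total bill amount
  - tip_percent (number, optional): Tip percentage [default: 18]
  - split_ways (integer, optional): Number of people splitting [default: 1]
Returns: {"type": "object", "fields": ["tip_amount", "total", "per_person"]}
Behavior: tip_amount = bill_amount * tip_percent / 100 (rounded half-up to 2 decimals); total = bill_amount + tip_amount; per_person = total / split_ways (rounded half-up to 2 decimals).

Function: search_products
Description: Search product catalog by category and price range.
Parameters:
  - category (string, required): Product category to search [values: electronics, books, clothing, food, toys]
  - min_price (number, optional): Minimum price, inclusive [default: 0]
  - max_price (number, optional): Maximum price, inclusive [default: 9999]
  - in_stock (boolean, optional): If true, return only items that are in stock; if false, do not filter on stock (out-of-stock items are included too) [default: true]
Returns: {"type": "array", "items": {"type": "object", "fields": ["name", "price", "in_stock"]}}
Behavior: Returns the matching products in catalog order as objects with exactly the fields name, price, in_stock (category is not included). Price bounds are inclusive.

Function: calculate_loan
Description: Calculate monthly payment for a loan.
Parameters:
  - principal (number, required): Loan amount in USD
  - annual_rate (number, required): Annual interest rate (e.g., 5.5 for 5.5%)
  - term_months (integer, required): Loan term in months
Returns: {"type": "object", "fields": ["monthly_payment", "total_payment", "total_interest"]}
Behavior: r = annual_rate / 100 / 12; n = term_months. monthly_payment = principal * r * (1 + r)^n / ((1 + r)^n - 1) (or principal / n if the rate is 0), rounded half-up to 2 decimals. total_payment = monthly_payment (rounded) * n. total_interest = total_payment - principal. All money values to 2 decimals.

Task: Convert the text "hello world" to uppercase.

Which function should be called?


The task needs a function whose description is: Apply a text transformation to a string.
string_transform


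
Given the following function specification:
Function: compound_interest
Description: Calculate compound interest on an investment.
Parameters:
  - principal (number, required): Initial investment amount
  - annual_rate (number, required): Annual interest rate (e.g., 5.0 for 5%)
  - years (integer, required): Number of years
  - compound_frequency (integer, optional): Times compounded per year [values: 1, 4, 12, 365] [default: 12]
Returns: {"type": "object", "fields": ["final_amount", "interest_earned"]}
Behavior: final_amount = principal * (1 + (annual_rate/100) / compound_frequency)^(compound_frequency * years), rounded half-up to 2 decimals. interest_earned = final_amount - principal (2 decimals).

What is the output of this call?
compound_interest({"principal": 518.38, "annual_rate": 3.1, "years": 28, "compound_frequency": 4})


rate per period = 3.1/100/4 = 0.00775 (keep full precision); periods = 4 * 28 = 112
(1 + 0.00775)^112 = 2.37418395
final_amount = 518.38 * 2.37418395 = 1230.729475 -> 1230.73
interest_earned = 1230.73 - 518.38 = 712.35
Output:
{"final_amount": 1230.73, "interest_earned": 712.35}


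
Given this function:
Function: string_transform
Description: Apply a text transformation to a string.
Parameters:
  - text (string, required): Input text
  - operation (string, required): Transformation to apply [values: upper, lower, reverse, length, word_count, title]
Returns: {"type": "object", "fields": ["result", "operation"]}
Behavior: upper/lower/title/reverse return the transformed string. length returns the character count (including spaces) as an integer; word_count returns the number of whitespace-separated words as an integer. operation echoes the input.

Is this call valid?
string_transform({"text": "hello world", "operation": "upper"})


Checking all required parameters present and types match... All valid.
Valid


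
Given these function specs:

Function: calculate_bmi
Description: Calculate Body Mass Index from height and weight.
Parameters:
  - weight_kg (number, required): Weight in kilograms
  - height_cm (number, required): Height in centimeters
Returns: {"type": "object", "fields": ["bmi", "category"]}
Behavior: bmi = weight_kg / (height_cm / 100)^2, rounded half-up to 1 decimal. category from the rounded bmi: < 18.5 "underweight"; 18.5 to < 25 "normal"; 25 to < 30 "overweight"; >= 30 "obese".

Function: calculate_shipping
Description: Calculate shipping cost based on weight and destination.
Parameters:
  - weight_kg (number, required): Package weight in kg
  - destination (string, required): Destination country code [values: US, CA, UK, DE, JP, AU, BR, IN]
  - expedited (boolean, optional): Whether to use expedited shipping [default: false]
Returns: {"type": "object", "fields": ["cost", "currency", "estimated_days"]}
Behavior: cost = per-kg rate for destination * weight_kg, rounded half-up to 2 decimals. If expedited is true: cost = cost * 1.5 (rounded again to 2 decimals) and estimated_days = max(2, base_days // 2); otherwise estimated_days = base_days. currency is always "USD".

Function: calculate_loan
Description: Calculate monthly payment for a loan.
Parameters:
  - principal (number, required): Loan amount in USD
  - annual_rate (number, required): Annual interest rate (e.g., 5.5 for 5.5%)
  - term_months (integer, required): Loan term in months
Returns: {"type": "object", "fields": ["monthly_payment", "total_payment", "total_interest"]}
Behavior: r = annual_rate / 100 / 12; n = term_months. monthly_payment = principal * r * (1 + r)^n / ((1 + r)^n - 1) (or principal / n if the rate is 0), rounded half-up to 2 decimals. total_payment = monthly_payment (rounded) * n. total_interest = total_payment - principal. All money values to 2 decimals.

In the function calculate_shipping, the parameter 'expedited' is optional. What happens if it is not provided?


The calculate_shipping spec declares:
  - expedited (boolean, optional): Whether to use expedited shipping [default: false]
It defaults to false


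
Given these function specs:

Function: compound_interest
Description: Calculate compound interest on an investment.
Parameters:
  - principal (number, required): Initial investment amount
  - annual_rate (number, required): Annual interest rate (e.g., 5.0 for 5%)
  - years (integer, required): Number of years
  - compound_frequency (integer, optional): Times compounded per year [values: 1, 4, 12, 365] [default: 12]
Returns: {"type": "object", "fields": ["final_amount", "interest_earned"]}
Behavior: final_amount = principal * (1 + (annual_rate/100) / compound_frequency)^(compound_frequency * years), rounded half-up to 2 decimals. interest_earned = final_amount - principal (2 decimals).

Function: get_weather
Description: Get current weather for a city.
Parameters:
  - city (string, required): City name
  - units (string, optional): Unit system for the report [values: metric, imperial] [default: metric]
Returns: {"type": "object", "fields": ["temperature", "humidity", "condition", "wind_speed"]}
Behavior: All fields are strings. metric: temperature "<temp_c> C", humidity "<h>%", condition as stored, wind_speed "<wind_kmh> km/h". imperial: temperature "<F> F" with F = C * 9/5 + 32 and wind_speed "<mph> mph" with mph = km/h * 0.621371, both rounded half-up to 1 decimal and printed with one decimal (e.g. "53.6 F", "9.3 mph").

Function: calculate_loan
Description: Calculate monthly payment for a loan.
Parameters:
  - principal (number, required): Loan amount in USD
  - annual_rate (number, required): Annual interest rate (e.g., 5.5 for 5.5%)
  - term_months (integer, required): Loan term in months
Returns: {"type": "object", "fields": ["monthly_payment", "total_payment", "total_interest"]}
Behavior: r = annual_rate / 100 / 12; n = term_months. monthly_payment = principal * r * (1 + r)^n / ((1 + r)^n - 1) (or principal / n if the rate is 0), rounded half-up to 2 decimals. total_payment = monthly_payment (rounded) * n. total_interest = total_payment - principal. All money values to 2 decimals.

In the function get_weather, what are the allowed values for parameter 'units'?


The get_weather spec declares:
  - units (string, optional): Unit system for the report [values: metric, imperial] [default: metric]
Allowed values:
metric, imperial


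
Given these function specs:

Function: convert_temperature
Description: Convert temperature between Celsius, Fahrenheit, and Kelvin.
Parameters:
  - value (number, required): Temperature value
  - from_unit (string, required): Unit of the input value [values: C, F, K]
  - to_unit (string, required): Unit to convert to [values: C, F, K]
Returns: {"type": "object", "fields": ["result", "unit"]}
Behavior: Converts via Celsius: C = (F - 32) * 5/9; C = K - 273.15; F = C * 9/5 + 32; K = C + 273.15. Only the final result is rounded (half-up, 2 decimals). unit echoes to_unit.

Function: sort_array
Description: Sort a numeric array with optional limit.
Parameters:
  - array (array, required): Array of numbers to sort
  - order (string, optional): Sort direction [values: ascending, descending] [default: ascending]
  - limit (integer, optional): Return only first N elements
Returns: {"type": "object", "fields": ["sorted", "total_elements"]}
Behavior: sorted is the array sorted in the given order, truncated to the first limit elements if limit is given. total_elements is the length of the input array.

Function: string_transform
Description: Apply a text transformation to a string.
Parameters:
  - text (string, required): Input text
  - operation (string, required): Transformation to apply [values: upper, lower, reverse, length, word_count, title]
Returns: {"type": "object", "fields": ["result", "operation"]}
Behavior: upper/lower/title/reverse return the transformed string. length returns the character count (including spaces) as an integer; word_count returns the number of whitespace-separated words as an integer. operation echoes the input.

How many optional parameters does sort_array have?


Parameters of sort_array: array (required), order (optional), limit (optional)
Optional count:
2


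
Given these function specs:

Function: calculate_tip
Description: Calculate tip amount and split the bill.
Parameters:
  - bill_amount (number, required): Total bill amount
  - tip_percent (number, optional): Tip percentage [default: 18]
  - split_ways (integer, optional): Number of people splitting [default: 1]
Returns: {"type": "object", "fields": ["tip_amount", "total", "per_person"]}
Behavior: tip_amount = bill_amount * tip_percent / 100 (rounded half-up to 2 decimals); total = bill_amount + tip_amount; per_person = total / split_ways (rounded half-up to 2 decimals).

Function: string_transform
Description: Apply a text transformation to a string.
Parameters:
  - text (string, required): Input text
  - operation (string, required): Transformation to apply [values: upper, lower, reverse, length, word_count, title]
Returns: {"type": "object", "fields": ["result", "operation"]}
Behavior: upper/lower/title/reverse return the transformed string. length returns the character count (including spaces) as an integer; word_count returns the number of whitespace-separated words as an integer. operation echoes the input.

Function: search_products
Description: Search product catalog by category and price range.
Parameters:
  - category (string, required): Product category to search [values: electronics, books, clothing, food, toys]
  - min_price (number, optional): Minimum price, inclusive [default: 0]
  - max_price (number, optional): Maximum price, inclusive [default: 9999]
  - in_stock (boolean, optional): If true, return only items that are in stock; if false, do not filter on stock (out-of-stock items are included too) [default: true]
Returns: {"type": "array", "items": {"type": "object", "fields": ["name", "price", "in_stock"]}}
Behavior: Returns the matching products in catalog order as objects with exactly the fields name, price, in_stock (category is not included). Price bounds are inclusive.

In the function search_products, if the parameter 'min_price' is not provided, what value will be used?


The search_products spec declares:
  - min_price (number, optional): Minimum price, inclusive [default: 0]
Default:
0


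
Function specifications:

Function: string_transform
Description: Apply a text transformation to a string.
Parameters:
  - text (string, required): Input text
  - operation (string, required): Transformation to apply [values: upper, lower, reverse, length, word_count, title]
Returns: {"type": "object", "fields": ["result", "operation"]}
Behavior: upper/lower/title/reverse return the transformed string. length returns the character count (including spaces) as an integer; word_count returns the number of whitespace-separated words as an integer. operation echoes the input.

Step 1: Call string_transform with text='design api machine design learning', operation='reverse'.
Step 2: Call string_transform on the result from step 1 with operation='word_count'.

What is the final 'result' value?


Step 1: string_transform(text='design api machine design learning', operation='reverse')
  -> result = 'gninrael ngised enihcam ipa ngised'
Step 2: string_transform(text='gninrael ngised enihcam ipa ngised', operation='word_count')
  words: gninrael, ngised, enihcam, ipa, ngised -> 5
  -> result = 5
5


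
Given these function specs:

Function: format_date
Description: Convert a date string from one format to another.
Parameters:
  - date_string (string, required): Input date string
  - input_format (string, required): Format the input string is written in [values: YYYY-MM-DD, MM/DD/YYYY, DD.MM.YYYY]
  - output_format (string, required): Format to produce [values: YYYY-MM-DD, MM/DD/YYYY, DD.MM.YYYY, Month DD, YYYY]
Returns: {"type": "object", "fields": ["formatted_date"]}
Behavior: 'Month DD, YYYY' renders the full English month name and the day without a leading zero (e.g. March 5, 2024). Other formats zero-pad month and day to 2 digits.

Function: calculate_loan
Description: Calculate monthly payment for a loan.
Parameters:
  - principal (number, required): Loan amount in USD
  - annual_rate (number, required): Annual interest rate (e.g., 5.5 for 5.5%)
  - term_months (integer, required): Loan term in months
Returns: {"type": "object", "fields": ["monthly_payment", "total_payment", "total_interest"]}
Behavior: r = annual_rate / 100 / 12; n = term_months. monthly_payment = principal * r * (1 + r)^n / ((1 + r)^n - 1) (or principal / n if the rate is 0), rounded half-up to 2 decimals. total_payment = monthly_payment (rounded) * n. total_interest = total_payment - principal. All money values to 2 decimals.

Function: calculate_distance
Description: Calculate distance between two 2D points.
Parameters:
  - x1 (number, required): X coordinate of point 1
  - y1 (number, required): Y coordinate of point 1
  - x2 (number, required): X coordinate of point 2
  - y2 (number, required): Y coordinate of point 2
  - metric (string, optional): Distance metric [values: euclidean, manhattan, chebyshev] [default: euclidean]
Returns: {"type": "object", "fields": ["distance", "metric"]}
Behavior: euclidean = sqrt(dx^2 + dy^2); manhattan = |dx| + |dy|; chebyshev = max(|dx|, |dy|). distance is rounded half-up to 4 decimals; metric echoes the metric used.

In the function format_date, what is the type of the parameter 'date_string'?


The format_date spec declares:
  - date_string (string, required): Input date string
Type:
string


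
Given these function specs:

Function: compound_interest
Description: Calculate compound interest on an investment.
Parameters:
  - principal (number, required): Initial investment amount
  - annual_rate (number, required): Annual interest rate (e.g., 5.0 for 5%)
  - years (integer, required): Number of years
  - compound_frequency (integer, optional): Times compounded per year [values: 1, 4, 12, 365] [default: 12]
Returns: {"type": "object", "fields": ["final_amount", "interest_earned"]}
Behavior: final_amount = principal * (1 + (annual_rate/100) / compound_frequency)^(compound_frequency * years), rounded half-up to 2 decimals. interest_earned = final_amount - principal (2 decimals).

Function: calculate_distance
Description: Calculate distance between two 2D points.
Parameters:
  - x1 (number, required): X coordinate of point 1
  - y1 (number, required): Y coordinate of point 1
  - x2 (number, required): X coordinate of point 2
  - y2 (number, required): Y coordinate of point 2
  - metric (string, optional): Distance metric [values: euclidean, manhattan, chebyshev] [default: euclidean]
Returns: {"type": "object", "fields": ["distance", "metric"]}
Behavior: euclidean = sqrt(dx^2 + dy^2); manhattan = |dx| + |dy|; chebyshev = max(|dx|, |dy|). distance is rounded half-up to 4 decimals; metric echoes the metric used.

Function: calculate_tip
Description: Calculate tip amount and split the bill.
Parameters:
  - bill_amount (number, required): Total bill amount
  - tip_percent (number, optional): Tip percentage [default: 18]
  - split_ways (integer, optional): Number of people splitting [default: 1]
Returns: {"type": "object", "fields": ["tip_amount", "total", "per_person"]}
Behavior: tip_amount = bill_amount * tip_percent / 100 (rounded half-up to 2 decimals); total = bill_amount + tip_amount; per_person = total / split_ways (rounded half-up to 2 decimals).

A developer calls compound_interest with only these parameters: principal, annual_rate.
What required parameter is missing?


Required parameters: principal, annual_rate, years
Provided: principal, annual_rate
Missing: years
years


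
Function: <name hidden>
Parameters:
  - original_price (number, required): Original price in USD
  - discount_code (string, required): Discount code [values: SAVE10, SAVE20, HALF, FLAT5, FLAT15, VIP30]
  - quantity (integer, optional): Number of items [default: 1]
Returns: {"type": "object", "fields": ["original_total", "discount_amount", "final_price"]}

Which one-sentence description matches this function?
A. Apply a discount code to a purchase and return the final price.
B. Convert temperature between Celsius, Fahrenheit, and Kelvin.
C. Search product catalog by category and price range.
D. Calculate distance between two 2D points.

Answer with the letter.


Parameters original_price, discount_code, quantity and return ["original_total", "discount_amount", "final_price"] fit: Apply a discount code to a purchase and return the final price.
A


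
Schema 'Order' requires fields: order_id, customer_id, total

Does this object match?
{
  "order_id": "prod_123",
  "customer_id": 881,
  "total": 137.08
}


Checking required fields... All present.
Valid - all required fields present


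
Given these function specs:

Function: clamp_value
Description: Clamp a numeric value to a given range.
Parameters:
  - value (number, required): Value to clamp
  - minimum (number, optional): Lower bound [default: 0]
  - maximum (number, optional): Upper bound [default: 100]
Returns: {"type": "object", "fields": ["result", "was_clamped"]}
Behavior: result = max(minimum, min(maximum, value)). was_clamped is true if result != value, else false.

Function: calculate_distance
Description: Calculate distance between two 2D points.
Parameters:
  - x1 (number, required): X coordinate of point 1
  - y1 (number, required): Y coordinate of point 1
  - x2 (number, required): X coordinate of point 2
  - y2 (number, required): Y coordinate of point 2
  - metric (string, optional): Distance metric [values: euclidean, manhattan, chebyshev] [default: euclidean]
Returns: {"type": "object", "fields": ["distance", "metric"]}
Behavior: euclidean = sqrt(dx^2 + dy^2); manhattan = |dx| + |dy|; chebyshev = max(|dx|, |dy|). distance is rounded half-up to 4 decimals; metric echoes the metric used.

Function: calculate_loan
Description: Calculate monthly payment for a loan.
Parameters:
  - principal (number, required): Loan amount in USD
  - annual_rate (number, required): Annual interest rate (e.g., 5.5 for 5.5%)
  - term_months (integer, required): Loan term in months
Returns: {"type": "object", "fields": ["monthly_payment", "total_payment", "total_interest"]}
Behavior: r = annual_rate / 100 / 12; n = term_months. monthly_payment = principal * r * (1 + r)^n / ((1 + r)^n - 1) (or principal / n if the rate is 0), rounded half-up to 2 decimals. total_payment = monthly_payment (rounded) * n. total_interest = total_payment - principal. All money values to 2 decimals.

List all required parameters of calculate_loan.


Parameters of calculate_loan and their required/optional flag:
  principal: required
  annual_rate: required
  term_months: required
annual_rate, principal, term_months
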